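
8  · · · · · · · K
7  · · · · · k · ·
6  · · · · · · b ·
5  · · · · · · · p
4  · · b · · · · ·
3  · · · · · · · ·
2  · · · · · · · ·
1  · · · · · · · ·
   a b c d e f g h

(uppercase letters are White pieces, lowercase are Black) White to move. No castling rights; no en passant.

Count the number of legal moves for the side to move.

White to move; king on h8.
In check: no.
Legal moves: none.
Count: 0.

0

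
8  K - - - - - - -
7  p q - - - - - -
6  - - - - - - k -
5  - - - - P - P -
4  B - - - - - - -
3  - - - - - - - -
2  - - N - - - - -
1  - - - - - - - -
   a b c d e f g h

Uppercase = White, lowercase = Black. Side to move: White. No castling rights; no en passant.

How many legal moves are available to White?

1

White to move; king on a8.
In check: yes, from the black queen on b7.
Legal moves: Kxb7.
Count: 1.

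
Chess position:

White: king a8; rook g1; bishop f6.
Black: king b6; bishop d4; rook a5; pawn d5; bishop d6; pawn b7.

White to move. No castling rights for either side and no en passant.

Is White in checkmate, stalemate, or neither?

checkmate

White to move; white king on a8.
In check: yes, from the black rook on a5.
King squares — a7: attacked by Ra5; b7: attacked by Kb6; b8: attacked by Bd6.
Legal moves for White: none.
In check with no legal moves → checkmate.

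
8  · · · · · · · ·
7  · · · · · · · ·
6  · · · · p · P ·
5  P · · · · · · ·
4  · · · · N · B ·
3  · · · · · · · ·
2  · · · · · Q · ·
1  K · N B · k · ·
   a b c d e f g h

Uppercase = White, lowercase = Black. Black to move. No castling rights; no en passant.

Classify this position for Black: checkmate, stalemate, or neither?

Black to move; black king on f1.
In check: yes, from the white queen on f2.
King squares — e1: attacked by Qf2; g1: attacked by Qf2; e2: attacked by Nc1; f2: attacked by Ne4; g2: attacked by Qf2.
Legal moves for Black: none.
In check with no legal moves → checkmate.

checkmate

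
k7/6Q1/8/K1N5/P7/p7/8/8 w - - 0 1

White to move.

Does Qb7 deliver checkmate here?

After Qb7: black king on a8; in check: yes, from the white queen on b7.
King squares — a7: attacked by Qb7; b7: attacked by Nc5; b8: attacked by Qb7.
Black has no legal moves → checkmate.

yes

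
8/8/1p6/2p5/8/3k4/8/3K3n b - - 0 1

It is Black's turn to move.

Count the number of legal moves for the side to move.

9

Black to move; king on d3.
In check: no.
Legal moves: Ke4, Kd4, Kc4, Ke3, Kc3, Ng3, Nf2+, b5, c4.
Count: 9.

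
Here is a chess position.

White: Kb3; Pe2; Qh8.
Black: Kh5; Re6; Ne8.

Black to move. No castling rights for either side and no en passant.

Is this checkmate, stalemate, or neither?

Black to move; black king on h5.
In check: yes, from the white queen on h8.
Legal moves for Black: Kg6, Kg5, Kg4, Rh6.
Black is in check but has 4 legal moves → neither.

neither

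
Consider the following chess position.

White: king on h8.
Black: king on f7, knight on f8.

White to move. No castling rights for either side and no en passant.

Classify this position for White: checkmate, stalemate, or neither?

White to move; white king on h8.
In check: no.
King squares — g7: attacked by Kf7; h7: attacked by Nf8; g8: attacked by Kf7.
Legal moves for White: none.
Not in check and no legal moves → stalemate.

stalemate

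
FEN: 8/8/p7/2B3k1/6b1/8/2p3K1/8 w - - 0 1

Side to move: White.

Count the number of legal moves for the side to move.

17

White to move; king on g2.
In check: no.
Legal moves: Bf8, Be7+, Ba7, Bd6, Bb6, Bd4, Bb4, Be3+, Ba3, Bf2, Bg1, Kg3, Kh2, Kf2, Kh1, Kg1, Kf1.
Count: 17.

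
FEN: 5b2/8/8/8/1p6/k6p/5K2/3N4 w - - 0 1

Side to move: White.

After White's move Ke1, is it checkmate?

no

After Ke1: black king on a3; in check: no.
Black is not in check, so this cannot be checkmate.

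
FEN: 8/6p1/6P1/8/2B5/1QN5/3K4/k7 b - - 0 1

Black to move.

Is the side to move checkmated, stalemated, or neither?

stalemate

Black to move; black king on a1.
In check: no.
King squares — b1: attacked by Qb3; a2: attacked by Qb3; b2: attacked by Qb3.
Legal moves for Black: none.
Not in check and no legal moves → stalemate.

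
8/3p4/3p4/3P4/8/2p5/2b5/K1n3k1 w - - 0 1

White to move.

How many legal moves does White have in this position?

0

White to move; king on a1.
In check: no.
Legal moves: none.
Count: 0.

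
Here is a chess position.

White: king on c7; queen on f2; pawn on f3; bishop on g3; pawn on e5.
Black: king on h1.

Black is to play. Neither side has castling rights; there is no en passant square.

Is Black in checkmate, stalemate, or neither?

stalemate

Black to move; black king on h1.
In check: no.
King squares — g1: attacked by Qf2; g2: attacked by Qf2; h2: attacked by Qf2.
Legal moves for Black: none.
Not in check and no legal moves → stalemate.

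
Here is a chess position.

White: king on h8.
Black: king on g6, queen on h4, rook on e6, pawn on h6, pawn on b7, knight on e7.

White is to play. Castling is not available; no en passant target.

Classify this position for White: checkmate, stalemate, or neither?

White to move; white king on h8.
In check: no.
King squares — g7: attacked by Kg6; h7: attacked by Kg6; g8: attacked by Ne7.
Legal moves for White: none.
Not in check and no legal moves → stalemate.

stalemate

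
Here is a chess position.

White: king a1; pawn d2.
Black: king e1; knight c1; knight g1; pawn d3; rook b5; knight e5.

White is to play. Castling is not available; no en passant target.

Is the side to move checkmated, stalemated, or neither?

White to move; white king on a1.
In check: no.
King squares — b1: attacked by Rb5; a2: attacked by Nc1; b2: attacked by Rb5.
Legal moves for White: none.
Not in check and no legal moves → stalemate.

stalemate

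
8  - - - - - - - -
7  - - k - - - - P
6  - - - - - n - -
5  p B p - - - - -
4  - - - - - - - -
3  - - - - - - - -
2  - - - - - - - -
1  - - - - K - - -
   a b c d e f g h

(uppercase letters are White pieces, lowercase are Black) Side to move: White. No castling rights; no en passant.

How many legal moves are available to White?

18

White to move; king on e1.
In check: no.
Legal moves: Be8, Bd7, Bc6, Ba6, Bc4, Ba4, Bd3, Be2, Bf1, Kf2, Ke2, Kd2, Kf1, Kd1, h8=Q, h8=R, h8=B, h8=N.
Count: 18.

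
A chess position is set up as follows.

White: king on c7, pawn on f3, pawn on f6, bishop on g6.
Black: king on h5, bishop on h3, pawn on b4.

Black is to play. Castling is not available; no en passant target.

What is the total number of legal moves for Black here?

Black to move; king on h5.
In check: yes, from the white bishop on g6.
Legal moves: Kh6, Kxg6, Kg5, Kh4.
Count: 4.

4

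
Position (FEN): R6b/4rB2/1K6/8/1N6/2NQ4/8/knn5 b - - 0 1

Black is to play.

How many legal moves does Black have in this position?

Black to move; king on a1.
In check: yes, from the white rook on a8.
Legal moves: Kb2, Ra7, Na2, Na3.
Count: 4.

4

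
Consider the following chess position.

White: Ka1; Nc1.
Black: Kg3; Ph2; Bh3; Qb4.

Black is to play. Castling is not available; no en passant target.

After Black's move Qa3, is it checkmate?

After Qa3: white king on a1; in check: yes, from the black queen on a3.
White has 2 legal replies: Kb1, Na2.
In check but a legal move exists → not checkmate.

no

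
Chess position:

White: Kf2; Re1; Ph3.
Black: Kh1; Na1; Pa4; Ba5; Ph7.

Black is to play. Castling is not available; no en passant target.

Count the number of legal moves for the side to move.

2

Black to move; king on h1.
In check: yes, from the white rook on e1.
Legal moves: Kh2, Bxe1+.
Count: 2.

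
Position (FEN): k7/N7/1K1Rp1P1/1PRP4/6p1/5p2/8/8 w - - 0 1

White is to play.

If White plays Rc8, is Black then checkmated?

yes

After Rc8: black king on a8; in check: yes, from the white rook on c8.
King squares — a7: attacked by Kb6; b7: attacked by Kb6; b8: attacked by Rc8.
Black has no legal moves → checkmate.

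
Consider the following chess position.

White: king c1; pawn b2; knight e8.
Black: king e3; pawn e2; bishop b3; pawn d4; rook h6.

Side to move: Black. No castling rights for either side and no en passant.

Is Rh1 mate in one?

After Rh1: white king on c1; in check: yes, from the black rook on h1.
King squares — b1: attacked by Rh1; d1: attacked by Rh1; b2: own pawn; c2: attacked by Bb3; d2: attacked by Ke3.
White has no legal moves → checkmate.

yes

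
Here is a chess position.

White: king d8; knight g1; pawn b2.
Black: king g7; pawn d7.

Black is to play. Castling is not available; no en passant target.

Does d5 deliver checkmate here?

After d5: white king on d8; in check: no.
White is not in check, so this cannot be checkmate.

no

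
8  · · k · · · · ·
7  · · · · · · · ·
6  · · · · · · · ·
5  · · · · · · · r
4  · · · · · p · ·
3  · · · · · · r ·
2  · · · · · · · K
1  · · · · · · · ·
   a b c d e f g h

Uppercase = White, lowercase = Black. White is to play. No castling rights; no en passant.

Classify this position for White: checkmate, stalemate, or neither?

checkmate

White to move; white king on h2.
In check: yes, from the black rook on h5.
King squares — g1: attacked by Rg3; h1: attacked by Rh5; g2: attacked by Rg3; g3: attacked by Pf4; h3: attacked by Rg3.
Legal moves for White: none.
In check with no legal moves → checkmate.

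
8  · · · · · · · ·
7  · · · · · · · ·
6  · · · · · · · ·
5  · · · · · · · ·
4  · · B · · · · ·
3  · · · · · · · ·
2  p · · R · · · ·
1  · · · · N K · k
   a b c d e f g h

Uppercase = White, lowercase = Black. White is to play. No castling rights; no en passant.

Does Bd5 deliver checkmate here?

yes

After Bd5: black king on h1; in check: yes, from the white bishop on d5.
King squares — g1: attacked by Kf1; g2: attacked by Ne1; h2: attacked by Rd2.
Black has no legal moves → checkmate.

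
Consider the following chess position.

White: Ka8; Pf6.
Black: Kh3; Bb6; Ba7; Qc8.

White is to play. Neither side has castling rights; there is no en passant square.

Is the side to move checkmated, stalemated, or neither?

White to move; white king on a8.
In check: yes, from the black queen on c8.
King squares — a7: attacked by Bb6; b7: attacked by Qc8; b8: attacked by Ba7.
Legal moves for White: none.
In check with no legal moves → checkmate.

checkmate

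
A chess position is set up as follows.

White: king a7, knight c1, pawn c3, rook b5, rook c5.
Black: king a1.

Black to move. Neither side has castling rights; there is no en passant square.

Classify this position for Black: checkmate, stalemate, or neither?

stalemate

Black to move; black king on a1.
In check: no.
King squares — b1: attacked by Rb5; a2: attacked by Nc1; b2: attacked by Rb5.
Legal moves for Black: none.
Not in check and no legal moves → stalemate.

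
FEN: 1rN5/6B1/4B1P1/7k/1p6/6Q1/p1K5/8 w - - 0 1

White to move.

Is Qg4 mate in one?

After Qg4: black king on h5; in check: yes, from the white queen on g4.
King squares — g4: attacked by Be6; h4: attacked by Qg4; g5: attacked by Qg4; g6: attacked by Qg4; h6: attacked by Bg7.
Black has no legal moves → checkmate.

yes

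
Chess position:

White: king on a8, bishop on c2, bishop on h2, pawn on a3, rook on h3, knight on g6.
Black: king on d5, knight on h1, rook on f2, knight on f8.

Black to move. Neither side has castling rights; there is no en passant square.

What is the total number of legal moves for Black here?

Black to move; king on d5.
In check: no.
Legal moves: Nh7, Nd7, Nxg6, Ne6, Ke6, Kc6, Kc5, Kd4, Kc4, Rf7, Rf6, Rf5, Rf4, Rf3, Rxh2, Rg2, Re2, Rd2, Rxc2, Rf1, Ng3.
Count: 21.

21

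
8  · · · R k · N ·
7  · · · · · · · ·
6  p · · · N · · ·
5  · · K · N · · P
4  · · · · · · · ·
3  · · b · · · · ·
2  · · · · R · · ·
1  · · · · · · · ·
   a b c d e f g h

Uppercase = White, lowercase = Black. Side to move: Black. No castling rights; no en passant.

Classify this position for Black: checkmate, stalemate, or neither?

Black to move; black king on e8.
In check: yes, from the white rook on d8.
King squares — d7: attacked by Ne5; e7: attacked by Ng8; f7: attacked by Ne5; d8: attacked by Ne6; f8: attacked by Ne6.
Legal moves for Black: none.
In check with no legal moves → checkmate.

checkmate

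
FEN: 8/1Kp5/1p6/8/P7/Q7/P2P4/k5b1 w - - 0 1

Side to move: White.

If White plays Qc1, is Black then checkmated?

no

After Qc1: black king on a1; in check: yes, from the white queen on c1.
Black has 1 legal reply: Kxa2.
In check but a legal move exists → not checkmate.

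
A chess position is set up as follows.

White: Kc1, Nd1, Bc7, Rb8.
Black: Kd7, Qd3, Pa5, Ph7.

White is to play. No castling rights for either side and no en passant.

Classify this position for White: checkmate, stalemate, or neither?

White to move; white king on c1.
In check: no.
Legal moves for White include: Rh8, Rg8, Rf8, Re8, Rd8+, Rc8, Ra8, Rb7, Rb6, Rb5, Rb4, Rb3, Rb2, Rb1, Bd8, Bd6, Bb6, Be5, ... (list truncated; more exist).
White has legal moves and is not in check → neither.

neither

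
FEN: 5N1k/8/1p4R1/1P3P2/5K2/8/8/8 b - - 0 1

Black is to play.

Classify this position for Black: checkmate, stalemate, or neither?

Black to move; black king on h8.
In check: no.
King squares — g7: attacked by Rg6; h7: attacked by Nf8; g8: attacked by Rg6.
Legal moves for Black: none.
Not in check and no legal moves → stalemate.

stalemate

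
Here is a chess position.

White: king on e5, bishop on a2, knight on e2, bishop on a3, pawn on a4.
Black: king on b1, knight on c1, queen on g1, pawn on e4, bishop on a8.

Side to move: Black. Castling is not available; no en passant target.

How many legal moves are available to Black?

Black to move; king on b1.
In check: yes, from the white bishop on a2.
Legal moves: Kc2, Kxa2, Ka1, Nxa2.
Count: 4.

4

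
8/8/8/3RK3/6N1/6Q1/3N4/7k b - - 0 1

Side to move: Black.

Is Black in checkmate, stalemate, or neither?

stalemate

Black to move; black king on h1.
In check: no.
King squares — g1: attacked by Qg3; g2: attacked by Qg3; h2: attacked by Qg3.
Legal moves for Black: none.
Not in check and no legal moves → stalemate.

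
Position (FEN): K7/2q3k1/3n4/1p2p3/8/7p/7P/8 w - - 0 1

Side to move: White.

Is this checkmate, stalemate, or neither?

stalemate

White to move; white king on a8.
In check: no.
King squares — a7: attacked by Qc7; b7: attacked by Nd6; b8: attacked by Qc7.
Legal moves for White: none.
Not in check and no legal moves → stalemate.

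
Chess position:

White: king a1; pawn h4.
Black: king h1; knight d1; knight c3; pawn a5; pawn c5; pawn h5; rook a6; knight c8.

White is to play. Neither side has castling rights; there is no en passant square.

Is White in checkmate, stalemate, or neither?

White to move; white king on a1.
In check: no.
King squares — b1: attacked by Nc3; a2: attacked by Nc3; b2: attacked by Nd1.
Legal moves for White: none.
Not in check and no legal moves → stalemate.

stalemate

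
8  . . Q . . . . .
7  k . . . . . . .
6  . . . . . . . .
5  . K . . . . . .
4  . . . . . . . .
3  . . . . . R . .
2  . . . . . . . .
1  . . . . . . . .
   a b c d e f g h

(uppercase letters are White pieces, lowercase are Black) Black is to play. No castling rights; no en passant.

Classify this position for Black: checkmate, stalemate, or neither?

stalemate

Black to move; black king on a7.
In check: no.
King squares — a6: attacked by Kb5; b6: attacked by Kb5; b7: attacked by Qc8; a8: attacked by Qc8; b8: attacked by Qc8.
Legal moves for Black: none.
Not in check and no legal moves → stalemate.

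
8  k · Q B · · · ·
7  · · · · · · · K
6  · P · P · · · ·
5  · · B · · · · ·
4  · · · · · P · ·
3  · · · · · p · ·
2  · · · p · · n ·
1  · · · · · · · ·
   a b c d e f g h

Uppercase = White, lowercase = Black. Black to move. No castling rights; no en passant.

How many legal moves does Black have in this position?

Black to move; king on a8.
In check: yes, from the white queen on c8.
Legal moves: none.
Count: 0.

0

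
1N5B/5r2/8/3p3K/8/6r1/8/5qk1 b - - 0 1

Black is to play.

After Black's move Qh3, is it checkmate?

yes

After Qh3: white king on h5; in check: yes, from the black queen on h3.
King squares — g4: attacked by Rg3; h4: attacked by Qh3; g5: attacked by Rg3; g6: attacked by Rg3; h6: attacked by Qh3.
White has no legal moves → checkmate.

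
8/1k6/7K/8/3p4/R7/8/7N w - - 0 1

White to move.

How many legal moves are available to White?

21

White to move; king on h6.
In check: no.
Legal moves: Kh7, Kg7, Kg6, Kh5, Kg5, Ra8, Ra7+, Ra6, Ra5, Ra4, Rh3, Rg3, Rf3, Re3, Rd3, Rc3, Rb3+, Ra2, Ra1, Ng3, Nf2.
Count: 21.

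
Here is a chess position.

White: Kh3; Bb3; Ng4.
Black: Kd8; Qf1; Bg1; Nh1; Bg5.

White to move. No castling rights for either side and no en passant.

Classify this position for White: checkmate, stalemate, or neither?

checkmate

White to move; white king on h3.
In check: yes, from the black queen on f1.
King squares — g2: attacked by Qf1; h2: attacked by Bg1; g3: attacked by Nh1; g4: own knight; h4: attacked by Bg5.
Legal moves for White: none.
In check with no legal moves → checkmate.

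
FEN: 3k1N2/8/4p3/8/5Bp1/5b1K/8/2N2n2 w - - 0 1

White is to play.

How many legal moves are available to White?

1

White to move; king on h3.
In check: yes, from the black pawn on g4.
Legal moves: Kh4.
Count: 1.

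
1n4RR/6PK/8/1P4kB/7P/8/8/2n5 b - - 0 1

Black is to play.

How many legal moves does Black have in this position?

Black to move; king on g5.
In check: yes, from the white pawn on h4.
Legal moves: Kf6, Kxh5, Kf5, Kxh4, Kf4.
Count: 5.

5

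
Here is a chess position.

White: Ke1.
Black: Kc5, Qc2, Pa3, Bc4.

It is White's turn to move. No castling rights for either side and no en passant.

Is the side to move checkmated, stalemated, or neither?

White to move; white king on e1.
In check: no.
King squares — d1: attacked by Qc2; f1: attacked by Bc4; d2: attacked by Qc2; e2: attacked by Qc2; f2: attacked by Qc2.
Legal moves for White: none.
Not in check and no legal moves → stalemate.

stalemate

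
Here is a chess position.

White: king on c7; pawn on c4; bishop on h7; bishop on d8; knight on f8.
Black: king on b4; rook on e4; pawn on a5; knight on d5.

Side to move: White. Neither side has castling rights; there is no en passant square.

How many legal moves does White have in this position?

7

White to move; king on c7.
In check: yes, from the black knight on d5.
Legal moves: Kc8, Kb8, Kd7, Kb7, Kd6, Kc6, cxd5.
Count: 7.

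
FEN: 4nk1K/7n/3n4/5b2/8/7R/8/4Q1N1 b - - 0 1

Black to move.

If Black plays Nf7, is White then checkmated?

After Nf7: white king on h8; in check: yes, from the black knight on f7.
King squares — g7: attacked by Ne8; h7: attacked by Bf5; g8: attacked by Kf8.
White has no legal moves → checkmate.

yes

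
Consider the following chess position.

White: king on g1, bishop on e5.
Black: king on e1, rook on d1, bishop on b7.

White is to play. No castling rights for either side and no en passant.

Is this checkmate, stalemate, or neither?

neither

White to move; white king on g1.
In check: no.
Legal moves for White: Bh8, Bb8, Bg7, Bc7, Bf6, Bd6, Bf4, Bd4, Bg3+, Bc3+, Bh2, Bb2, Ba1, Kh2.
White has 14 legal moves and is not in check → neither.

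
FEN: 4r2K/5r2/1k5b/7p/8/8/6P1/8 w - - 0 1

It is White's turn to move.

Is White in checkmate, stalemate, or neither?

checkmate

White to move; white king on h8.
In check: yes, from the black rook on e8.
King squares — g7: attacked by Bh6; h7: attacked by Rf7; g8: attacked by Re8.
Legal moves for White: none.
In check with no legal moves → checkmate.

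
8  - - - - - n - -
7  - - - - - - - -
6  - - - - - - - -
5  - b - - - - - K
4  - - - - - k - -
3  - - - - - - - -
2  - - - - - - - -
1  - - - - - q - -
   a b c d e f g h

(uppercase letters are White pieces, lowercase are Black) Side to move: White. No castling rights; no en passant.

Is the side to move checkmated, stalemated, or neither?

neither

White to move; white king on h5.
In check: no.
Legal moves for White: Kh6, Kh4.
White has 2 legal moves and is not in check → neither.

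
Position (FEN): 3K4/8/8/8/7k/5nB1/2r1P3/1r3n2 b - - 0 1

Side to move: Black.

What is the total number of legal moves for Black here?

Black to move; king on h4.
In check: yes, from the white bishop on g3.
Legal moves: Kh5, Kg5, Kg4, Kh3, Kxg3, Nxg3.
Count: 6.

6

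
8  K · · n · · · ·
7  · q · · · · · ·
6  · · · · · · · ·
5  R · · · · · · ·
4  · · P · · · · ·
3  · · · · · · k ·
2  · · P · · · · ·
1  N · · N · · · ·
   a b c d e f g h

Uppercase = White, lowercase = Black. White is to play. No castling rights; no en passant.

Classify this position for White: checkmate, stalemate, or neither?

checkmate

White to move; white king on a8.
In check: yes, from the black queen on b7.
King squares — a7: attacked by Qb7; b7: attacked by Nd8; b8: attacked by Qb7.
Legal moves for White: none.
In check with no legal moves → checkmate.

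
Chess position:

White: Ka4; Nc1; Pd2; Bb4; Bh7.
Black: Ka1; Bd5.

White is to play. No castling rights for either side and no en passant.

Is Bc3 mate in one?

yes

After Bc3: black king on a1; in check: yes, from the white bishop on c3.
King squares — b1: attacked by Bh7; a2: attacked by Nc1; b2: attacked by Bc3.
Black has no legal moves → checkmate.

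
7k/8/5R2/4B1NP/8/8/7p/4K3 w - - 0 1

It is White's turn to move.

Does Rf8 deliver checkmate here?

After Rf8: black king on h8; in check: yes, from the white bishop on e5 and the white rook on f8.
King squares — g7: attacked by Be5; h7: attacked by Ng5; g8: attacked by Rf8.
Black has no legal moves → checkmate.

yes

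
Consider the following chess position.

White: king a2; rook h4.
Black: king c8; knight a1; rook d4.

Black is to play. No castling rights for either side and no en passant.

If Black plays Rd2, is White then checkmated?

no

After Rd2: white king on a2; in check: yes, from the black rook on d2.
White has 3 legal replies: Ka3, Kb1, Kxa1.
In check but a legal move exists → not checkmate.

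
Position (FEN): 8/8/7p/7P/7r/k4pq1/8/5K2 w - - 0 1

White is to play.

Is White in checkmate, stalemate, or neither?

White to move; white king on f1.
In check: no.
King squares — e1: attacked by Qg3; g1: attacked by Qg3; e2: attacked by Pf3; f2: attacked by Qg3; g2: attacked by Pf3.
Legal moves for White: none.
Not in check and no legal moves → stalemate.

stalemate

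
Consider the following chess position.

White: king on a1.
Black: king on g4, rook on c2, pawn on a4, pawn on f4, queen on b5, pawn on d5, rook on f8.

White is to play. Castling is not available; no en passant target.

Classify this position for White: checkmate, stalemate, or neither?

White to move; white king on a1.
In check: no.
King squares — b1: attacked by Qb5; a2: attacked by Rc2; b2: attacked by Rc2.
Legal moves for White: none.
Not in check and no legal moves → stalemate.

stalemate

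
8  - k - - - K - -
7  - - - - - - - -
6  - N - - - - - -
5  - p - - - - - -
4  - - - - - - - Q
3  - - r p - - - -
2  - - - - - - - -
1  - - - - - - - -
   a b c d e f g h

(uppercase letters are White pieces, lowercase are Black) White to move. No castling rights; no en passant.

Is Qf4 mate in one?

no

After Qf4: black king on b8; in check: yes, from the white queen on f4.
Black has 3 legal replies: Kb7, Ka7, Rc7.
In check but a legal move exists → not checkmate.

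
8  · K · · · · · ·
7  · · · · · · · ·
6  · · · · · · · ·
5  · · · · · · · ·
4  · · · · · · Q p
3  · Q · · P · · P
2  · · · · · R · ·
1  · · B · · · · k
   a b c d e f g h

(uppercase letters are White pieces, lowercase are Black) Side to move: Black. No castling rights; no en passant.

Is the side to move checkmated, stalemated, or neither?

stalemate

Black to move; black king on h1.
In check: no.
King squares — g1: attacked by Qg4; g2: attacked by Rf2; h2: attacked by Rf2.
Legal moves for Black: none.
Not in check and no legal moves → stalemate.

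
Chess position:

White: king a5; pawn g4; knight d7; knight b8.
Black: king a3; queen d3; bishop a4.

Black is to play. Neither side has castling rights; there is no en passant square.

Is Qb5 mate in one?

yes

After Qb5: white king on a5; in check: yes, from the black queen on b5.
King squares — a4: attacked by Ka3; b4: attacked by Ka3; b5: attacked by Ba4; a6: attacked by Qb5; b6: attacked by Qb5.
White has no legal moves → checkmate.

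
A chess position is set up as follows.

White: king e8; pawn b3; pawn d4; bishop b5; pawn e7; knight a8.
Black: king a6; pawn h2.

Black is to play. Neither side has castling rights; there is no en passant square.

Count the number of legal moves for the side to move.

Black to move; king on a6.
In check: yes, from the white bishop on b5.
Legal moves: Kb7, Ka7, Kxb5, Ka5.
Count: 4.

4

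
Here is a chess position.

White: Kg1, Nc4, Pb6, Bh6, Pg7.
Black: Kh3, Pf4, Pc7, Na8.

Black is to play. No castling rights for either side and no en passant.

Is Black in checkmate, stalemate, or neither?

Black to move; black king on h3.
In check: no.
Legal moves for Black: Nxb6, Kh4, Kg4, Kg3, cxb6, c6, f3, c5.
Black has 8 legal moves and is not in check → neither.

neither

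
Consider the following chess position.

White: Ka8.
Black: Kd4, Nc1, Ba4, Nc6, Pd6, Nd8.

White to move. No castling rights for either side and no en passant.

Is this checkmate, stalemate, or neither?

stalemate

White to move; white king on a8.
In check: no.
King squares — a7: attacked by Nc6; b7: attacked by Nd8; b8: attacked by Nc6.
Legal moves for White: none.
Not in check and no legal moves → stalemate.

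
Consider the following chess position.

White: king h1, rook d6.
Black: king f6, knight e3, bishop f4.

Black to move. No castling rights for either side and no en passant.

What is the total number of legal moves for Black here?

7

Black to move; king on f6.
In check: yes, from the white rook on d6.
Legal moves: Kg7, Kf7, Ke7, Kg5, Kf5, Ke5, Bxd6.
Count: 7.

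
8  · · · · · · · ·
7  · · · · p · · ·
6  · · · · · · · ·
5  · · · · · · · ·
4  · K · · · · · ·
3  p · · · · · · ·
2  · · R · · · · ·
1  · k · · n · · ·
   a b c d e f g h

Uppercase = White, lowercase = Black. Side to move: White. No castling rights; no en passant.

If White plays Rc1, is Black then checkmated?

After Rc1: black king on b1; in check: yes, from the white rook on c1.
Black has 3 legal replies: Kb2, Ka2, Kxc1.
In check but a legal move exists → not checkmate.

no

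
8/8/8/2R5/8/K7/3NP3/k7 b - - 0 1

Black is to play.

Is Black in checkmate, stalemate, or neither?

Black to move; black king on a1.
In check: no.
King squares — b1: attacked by Nd2; a2: attacked by Ka3; b2: attacked by Ka3.
Legal moves for Black: none.
Not in check and no legal moves → stalemate.

stalemate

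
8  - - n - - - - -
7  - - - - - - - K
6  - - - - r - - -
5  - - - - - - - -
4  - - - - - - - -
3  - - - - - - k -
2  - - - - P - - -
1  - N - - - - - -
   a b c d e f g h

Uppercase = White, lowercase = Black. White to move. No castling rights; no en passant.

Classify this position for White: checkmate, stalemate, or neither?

neither

White to move; white king on h7.
In check: no.
Legal moves for White: Kh8, Kg8, Kg7, Nc3, Na3, Nd2, e3, e4.
White has 8 legal moves and is not in check → neither.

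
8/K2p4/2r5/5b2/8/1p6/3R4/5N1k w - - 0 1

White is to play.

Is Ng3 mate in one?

After Ng3: black king on h1; in check: yes, from the white knight on g3.
Black has 1 legal reply: Kg1.
In check but a legal move exists → not checkmate.

no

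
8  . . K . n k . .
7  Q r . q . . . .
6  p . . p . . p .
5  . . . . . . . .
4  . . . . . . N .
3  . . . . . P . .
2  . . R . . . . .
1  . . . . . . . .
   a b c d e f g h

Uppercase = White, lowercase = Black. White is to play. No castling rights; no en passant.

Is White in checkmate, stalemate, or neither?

White to move; white king on c8.
In check: yes, from the black queen on d7.
King squares — b7: attacked by Qd7; c7: attacked by Rb7; d7: attacked by Rb7; b8: attacked by Rb7; d8: attacked by Qd7.
Legal moves for White: none.
In check with no legal moves → checkmate.

checkmate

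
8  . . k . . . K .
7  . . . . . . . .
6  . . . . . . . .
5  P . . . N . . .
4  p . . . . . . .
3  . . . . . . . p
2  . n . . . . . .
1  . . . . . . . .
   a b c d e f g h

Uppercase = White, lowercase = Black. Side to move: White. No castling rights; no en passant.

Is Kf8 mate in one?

After Kf8: black king on c8; in check: no.
Black is not in check, so this cannot be checkmate.

no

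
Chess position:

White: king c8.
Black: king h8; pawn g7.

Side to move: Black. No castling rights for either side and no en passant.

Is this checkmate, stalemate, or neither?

Black to move; black king on h8.
In check: no.
Legal moves for Black: Kg8, Kh7, g6, g5.
Black has 4 legal moves and is not in check → neither.

neither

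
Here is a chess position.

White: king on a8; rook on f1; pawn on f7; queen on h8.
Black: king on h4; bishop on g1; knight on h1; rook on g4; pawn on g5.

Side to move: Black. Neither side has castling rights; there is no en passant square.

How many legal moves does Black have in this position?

1

Black to move; king on h4.
In check: yes, from the white queen on h8.
Legal moves: Kg3.
Count: 1.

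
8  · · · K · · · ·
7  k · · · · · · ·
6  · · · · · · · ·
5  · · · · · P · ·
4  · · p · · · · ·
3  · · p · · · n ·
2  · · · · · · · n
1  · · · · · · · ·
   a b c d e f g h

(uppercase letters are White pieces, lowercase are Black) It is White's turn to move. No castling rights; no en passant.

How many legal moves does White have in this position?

6

White to move; king on d8.
In check: no.
Legal moves: Ke8, Kc8, Ke7, Kd7, Kc7, f6.
Count: 6.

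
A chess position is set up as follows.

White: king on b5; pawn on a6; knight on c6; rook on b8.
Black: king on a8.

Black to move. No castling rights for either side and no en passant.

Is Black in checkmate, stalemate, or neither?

Black to move; black king on a8.
In check: yes, from the white rook on b8.
King squares — a7: attacked by Nc6; b7: attacked by Pa6; b8: attacked by Nc6.
Legal moves for Black: none.
In check with no legal moves → checkmate.

checkmate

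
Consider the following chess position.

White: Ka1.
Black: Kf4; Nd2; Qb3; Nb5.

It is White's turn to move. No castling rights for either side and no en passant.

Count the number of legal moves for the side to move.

0

White to move; king on a1.
In check: no.
Legal moves: none.
Count: 0.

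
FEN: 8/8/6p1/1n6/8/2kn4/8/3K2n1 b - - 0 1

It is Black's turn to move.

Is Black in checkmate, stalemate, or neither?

Black to move; black king on c3.
In check: no.
Legal moves for Black include: Nc7, Na7, Nd6, Nd4, Na3, Ne5, Nc5, Nf4, Nb4, Nf2+, Nb2+, Ne1, Nc1, Kd4, Kc4, Kb4, Kb3, Kb2, ... (list truncated; more exist).
Black has legal moves and is not in check → neither.

neither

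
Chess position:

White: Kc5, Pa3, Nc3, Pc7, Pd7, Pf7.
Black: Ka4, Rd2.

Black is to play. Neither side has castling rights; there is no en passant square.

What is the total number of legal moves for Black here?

3

Black to move; king on a4.
In check: yes, from the white knight on c3.
Legal moves: Ka5, Kb3, Kxa3.
Count: 3.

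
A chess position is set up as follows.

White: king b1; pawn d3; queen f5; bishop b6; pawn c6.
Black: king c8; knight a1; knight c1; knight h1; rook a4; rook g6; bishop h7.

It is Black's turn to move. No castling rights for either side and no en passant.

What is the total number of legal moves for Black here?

Black to move; king on c8.
In check: yes, from the white queen on f5.
Legal moves: Kb8, Re6.
Count: 2.

2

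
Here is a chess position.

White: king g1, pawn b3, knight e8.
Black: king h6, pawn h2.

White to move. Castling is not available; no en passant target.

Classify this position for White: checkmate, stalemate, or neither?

neither

White to move; white king on g1.
In check: yes, from the black pawn on h2.
King squares — f1: available; h1: available; f2: available; g2: available; h2: available.
Legal moves for White: Kxh2, Kg2, Kf2, Kh1, Kf1.
White is in check but has 5 legal moves → neither.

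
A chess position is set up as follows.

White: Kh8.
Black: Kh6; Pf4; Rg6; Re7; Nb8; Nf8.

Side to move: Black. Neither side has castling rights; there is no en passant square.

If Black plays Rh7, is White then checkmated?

yes

After Rh7: white king on h8; in check: yes, from the black rook on h7.
King squares — g7: attacked by Rg6; h7: attacked by Kh6; g8: attacked by Rg6.
White has no legal moves → checkmate.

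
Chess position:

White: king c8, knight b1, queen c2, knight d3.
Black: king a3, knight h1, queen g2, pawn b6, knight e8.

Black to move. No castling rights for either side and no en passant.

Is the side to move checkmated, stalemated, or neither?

Black to move; black king on a3.
In check: yes, from the white knight on b1.
King squares — a2: attacked by Qc2; b2: attacked by Qc2; b3: attacked by Qc2; a4: attacked by Qc2; b4: attacked by Nd3.
Legal moves for Black: none.
In check with no legal moves → checkmate.

checkmate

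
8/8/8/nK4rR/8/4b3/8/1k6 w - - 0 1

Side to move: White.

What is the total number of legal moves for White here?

4

White to move; king on b5.
In check: yes, from the black rook on g5.
Legal moves: Ka6, Kb4, Ka4, Rxg5.
Count: 4.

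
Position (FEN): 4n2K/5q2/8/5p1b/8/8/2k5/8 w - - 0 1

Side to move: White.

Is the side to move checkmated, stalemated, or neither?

stalemate

White to move; white king on h8.
In check: no.
King squares — g7: attacked by Qf7; h7: attacked by Qf7; g8: attacked by Qf7.
Legal moves for White: none.
Not in check and no legal moves → stalemate.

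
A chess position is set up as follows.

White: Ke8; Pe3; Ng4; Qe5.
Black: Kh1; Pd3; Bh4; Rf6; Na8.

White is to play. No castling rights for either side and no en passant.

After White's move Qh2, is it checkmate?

After Qh2: black king on h1; in check: yes, from the white queen on h2.
King squares — g1: attacked by Qh2; g2: attacked by Qh2; h2: attacked by Ng4.
Black has no legal moves → checkmate.

yes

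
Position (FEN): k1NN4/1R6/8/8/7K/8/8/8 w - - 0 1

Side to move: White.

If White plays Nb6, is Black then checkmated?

yes

After Nb6: black king on a8; in check: yes, from the white knight on b6.
King squares — a7: attacked by Rb7; b7: attacked by Nd8; b8: attacked by Rb7.
Black has no legal moves → checkmate.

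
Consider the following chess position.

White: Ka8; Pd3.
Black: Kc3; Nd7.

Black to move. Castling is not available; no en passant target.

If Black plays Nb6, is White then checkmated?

After Nb6: white king on a8; in check: yes, from the black knight on b6.
White has 3 legal replies: Kb8, Kb7, Ka7.
In check but a legal move exists → not checkmate.

no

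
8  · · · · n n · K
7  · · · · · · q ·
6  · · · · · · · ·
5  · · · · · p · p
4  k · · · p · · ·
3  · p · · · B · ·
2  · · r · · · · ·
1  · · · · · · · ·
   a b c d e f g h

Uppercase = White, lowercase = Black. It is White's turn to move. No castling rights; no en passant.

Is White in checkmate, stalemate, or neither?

White to move; white king on h8.
In check: yes, from the black queen on g7.
King squares — g7: attacked by Ne8; h7: attacked by Qg7; g8: attacked by Qg7.
Legal moves for White: none.
In check with no legal moves → checkmate.

checkmate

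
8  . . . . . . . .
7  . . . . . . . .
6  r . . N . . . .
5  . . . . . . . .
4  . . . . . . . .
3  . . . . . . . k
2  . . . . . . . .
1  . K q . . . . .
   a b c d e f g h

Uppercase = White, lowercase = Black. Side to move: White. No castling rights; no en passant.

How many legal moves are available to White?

1

White to move; king on b1.
In check: yes, from the black queen on c1.
Legal moves: Kxc1.
Count: 1.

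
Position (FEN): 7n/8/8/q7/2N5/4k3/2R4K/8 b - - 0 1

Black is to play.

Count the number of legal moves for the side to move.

5

Black to move; king on e3.
In check: yes, from the white knight on c4.
Legal moves: Kf4, Ke4, Kd4, Kf3, Kd3.
Count: 5.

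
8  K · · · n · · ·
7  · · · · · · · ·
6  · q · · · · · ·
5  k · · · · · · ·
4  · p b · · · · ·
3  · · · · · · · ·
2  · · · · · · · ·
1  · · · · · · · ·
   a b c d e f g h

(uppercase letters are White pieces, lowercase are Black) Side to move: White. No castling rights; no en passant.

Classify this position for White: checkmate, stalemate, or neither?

White to move; white king on a8.
In check: no.
King squares — a7: attacked by Qb6; b7: attacked by Qb6; b8: attacked by Qb6.
Legal moves for White: none.
Not in check and no legal moves → stalemate.

stalemate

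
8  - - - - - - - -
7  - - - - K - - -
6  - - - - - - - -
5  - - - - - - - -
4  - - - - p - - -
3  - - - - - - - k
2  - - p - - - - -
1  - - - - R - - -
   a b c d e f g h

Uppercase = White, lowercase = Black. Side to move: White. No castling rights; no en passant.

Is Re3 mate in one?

After Re3: black king on h3; in check: yes, from the white rook on e3.
Black has 4 legal replies: Kh4, Kg4, Kh2, Kg2.
In check but a legal move exists → not checkmate.

no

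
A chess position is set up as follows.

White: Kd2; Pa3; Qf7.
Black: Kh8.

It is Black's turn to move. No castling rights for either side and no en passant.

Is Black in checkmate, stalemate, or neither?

stalemate

Black to move; black king on h8.
In check: no.
King squares — g7: attacked by Qf7; h7: attacked by Qf7; g8: attacked by Qf7.
Legal moves for Black: none.
Not in check and no legal moves → stalemate.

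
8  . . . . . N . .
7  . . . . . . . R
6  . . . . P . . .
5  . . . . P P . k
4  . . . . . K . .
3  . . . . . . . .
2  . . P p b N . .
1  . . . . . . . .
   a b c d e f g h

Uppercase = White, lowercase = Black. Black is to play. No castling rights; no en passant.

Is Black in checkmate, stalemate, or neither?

Black to move; black king on h5.
In check: yes, from the white rook on h7.
King squares — g4: attacked by Nf2; h4: attacked by Rh7; g5: attacked by Kf4; g6: attacked by Pf5; h6: attacked by Rh7.
Legal moves for Black: none.
In check with no legal moves → checkmate.

checkmate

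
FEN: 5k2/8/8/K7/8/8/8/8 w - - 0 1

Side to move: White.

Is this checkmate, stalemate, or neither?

White to move; white king on a5.
In check: no.
Legal moves for White: Kb6, Ka6, Kb5, Kb4, Ka4.
White has 5 legal moves and is not in check → neither.

neither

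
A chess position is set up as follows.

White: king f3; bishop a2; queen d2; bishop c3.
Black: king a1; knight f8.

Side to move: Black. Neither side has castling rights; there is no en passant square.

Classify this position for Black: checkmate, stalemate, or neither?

Black to move; black king on a1.
In check: yes, from the white bishop on c3.
King squares — b1: attacked by Ba2; a2: attacked by Qd2; b2: attacked by Qd2.
Legal moves for Black: none.
In check with no legal moves → checkmate.

checkmate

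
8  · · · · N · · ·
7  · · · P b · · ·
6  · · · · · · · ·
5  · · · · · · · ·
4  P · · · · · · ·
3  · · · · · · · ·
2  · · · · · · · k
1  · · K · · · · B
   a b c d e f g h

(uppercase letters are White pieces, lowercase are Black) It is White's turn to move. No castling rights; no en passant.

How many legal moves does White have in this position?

21

White to move; king on c1.
In check: no.
Legal moves: Ng7, Nc7, Nf6, Nd6, Ba8, Bb7, Bc6, Bd5, Be4, Bf3, Bg2, Kd2, Kc2, Kb2, Kd1, Kb1, d8=Q, d8=R, d8=B, d8=N, a5.
Count: 21.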